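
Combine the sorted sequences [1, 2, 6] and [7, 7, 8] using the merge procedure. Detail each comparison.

Merging process:

Compare 1 vs 7: take 1 from left. Merged: [1]
Compare 2 vs 7: take 2 from left. Merged: [1, 2]
Compare 6 vs 7: take 6 from left. Merged: [1, 2, 6]
Append remaining from right: [7, 7, 8]. Merged: [1, 2, 6, 7, 7, 8]

Final merged array: [1, 2, 6, 7, 7, 8]
Total comparisons: 3

The merged array is [1, 2, 6, 7, 7, 8], requiring 3 comparisons. The merge step runs in O(n) time where n is the total number of elements.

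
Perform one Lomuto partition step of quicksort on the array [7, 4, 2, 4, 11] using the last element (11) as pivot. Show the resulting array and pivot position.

Lomuto partition with pivot = 11:

Initial array: [7, 4, 2, 4, 11]

arr[0]=7 <= 11: swap with position 0, array becomes [7, 4, 2, 4, 11]
arr[1]=4 <= 11: swap with position 1, array becomes [7, 4, 2, 4, 11]
arr[2]=2 <= 11: swap with position 2, array becomes [7, 4, 2, 4, 11]
arr[3]=4 <= 11: swap with position 3, array becomes [7, 4, 2, 4, 11]

Place pivot at position 4: [7, 4, 2, 4, 11]
Pivot position: 4

After partitioning with pivot 11, the array becomes [7, 4, 2, 4, 11]. The pivot is placed at index 4. All elements to the left of the pivot are <= 11, and all elements to the right are > 11.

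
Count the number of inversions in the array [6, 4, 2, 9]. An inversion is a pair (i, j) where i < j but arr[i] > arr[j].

Finding inversions in [6, 4, 2, 9]:

(0, 1): arr[0]=6 > arr[1]=4
(0, 2): arr[0]=6 > arr[2]=2
(1, 2): arr[1]=4 > arr[2]=2

Total inversions: 3

The array has 3 inversion(s): (0,1), (0,2), (1,2). Each pair (i,j) satisfies i < j and arr[i] > arr[j].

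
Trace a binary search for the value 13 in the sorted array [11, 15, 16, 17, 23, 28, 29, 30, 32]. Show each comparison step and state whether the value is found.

Binary search for 13 in [11, 15, 16, 17, 23, 28, 29, 30, 32]:

lo=0, hi=8, mid=4, arr[mid]=23 -> 23 > 13, search left half
lo=0, hi=3, mid=1, arr[mid]=15 -> 15 > 13, search left half
lo=0, hi=0, mid=0, arr[mid]=11 -> 11 < 13, search right half
lo=1 > hi=0, target 13 not found

Binary search determines that 13 is not in the array after 3 comparisons. The search space was exhausted without finding the target.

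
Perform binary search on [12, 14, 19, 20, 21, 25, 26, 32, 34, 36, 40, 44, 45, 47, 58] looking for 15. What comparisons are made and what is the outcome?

Binary search for 15 in [12, 14, 19, 20, 21, 25, 26, 32, 34, 36, 40, 44, 45, 47, 58]:

lo=0, hi=14, mid=7, arr[mid]=32 -> 32 > 15, search left half
lo=0, hi=6, mid=3, arr[mid]=20 -> 20 > 15, search left half
lo=0, hi=2, mid=1, arr[mid]=14 -> 14 < 15, search right half
lo=2, hi=2, mid=2, arr[mid]=19 -> 19 > 15, search left half
lo=2 > hi=1, target 15 not found

Binary search determines that 15 is not in the array after 4 comparisons. The search space was exhausted without finding the target.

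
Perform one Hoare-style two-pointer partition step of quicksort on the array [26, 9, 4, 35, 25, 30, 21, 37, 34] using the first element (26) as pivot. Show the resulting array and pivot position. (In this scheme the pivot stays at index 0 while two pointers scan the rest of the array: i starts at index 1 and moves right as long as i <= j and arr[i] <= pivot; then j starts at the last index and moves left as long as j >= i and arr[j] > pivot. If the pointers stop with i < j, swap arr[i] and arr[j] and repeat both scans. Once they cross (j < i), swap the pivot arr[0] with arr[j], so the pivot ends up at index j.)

Hoare-style two-pointer partition with pivot = 26:

Initial array: [26, 9, 4, 35, 25, 30, 21, 37, 34]

Pointers start at i = 1, j = 8.
i stops at index 3 (arr[3]=35 > 26), j stops at index 6 (arr[6]=21 <= 26): swap arr[3] and arr[6], array becomes [26, 9, 4, 21, 25, 30, 35, 37, 34]
i ends at 5, j ends at 4: the pointers have crossed (j < i), so scanning stops.

Swap pivot arr[0] with arr[4] to place pivot at position 4: [25, 9, 4, 21, 26, 30, 35, 37, 34]
Pivot position: 4

After partitioning with pivot 26, the array becomes [25, 9, 4, 21, 26, 30, 35, 37, 34]. The pivot is placed at index 4. All elements to the left of the pivot are <= 26, and all elements to the right are > 26.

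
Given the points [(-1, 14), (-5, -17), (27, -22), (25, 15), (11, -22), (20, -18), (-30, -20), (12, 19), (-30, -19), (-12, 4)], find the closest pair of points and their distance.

Computing all pairwise distances among 10 points:

d((-1, 14), (-5, -17)) = 31.257
d((-1, 14), (27, -22)) = 45.607
d((-1, 14), (25, 15)) = 26.0192
d((-1, 14), (11, -22)) = 37.9473
d((-1, 14), (20, -18)) = 38.2753
d((-1, 14), (-30, -20)) = 44.6878
d((-1, 14), (12, 19)) = 13.9284
d((-1, 14), (-30, -19)) = 43.9318
d((-1, 14), (-12, 4)) = 14.8661
d((-5, -17), (27, -22)) = 32.3883
d((-5, -17), (25, 15)) = 43.8634
d((-5, -17), (11, -22)) = 16.7631
d((-5, -17), (20, -18)) = 25.02
d((-5, -17), (-30, -20)) = 25.1794
d((-5, -17), (12, 19)) = 39.8121
d((-5, -17), (-30, -19)) = 25.0799
d((-5, -17), (-12, 4)) = 22.1359
d((27, -22), (25, 15)) = 37.054
d((27, -22), (11, -22)) = 16.0
d((27, -22), (20, -18)) = 8.0623
d((27, -22), (-30, -20)) = 57.0351
d((27, -22), (12, 19)) = 43.6578
d((27, -22), (-30, -19)) = 57.0789
d((27, -22), (-12, 4)) = 46.8722
d((25, 15), (11, -22)) = 39.5601
d((25, 15), (20, -18)) = 33.3766
d((25, 15), (-30, -20)) = 65.192
d((25, 15), (12, 19)) = 13.6015
d((25, 15), (-30, -19)) = 64.6607
d((25, 15), (-12, 4)) = 38.6005
d((11, -22), (20, -18)) = 9.8489
d((11, -22), (-30, -20)) = 41.0488
d((11, -22), (12, 19)) = 41.0122
d((11, -22), (-30, -19)) = 41.1096
d((11, -22), (-12, 4)) = 34.7131
d((20, -18), (-30, -20)) = 50.04
d((20, -18), (12, 19)) = 37.855
d((20, -18), (-30, -19)) = 50.01
d((20, -18), (-12, 4)) = 38.833
d((-30, -20), (12, 19)) = 57.3149
d((-30, -20), (-30, -19)) = 1.0 <-- minimum
d((-30, -20), (-12, 4)) = 30.0
d((12, 19), (-30, -19)) = 56.6392
d((12, 19), (-12, 4)) = 28.3019
d((-30, -19), (-12, 4)) = 29.2062

Closest pair: (-30, -20) and (-30, -19) with distance 1.0

The closest pair is (-30, -20) and (-30, -19) with Euclidean distance 1.0. For 10 points, brute-force pairwise comparison is shown above. For large n, the divide-and-conquer algorithm (sort by x, recurse on halves, check the dividing strip) achieves O(n log n).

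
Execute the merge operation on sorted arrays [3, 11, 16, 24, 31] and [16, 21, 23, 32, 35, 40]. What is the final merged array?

Merging process:

Compare 3 vs 16: take 3 from left. Merged: [3]
Compare 11 vs 16: take 11 from left. Merged: [3, 11]
Compare 16 vs 16: take 16 from left. Merged: [3, 11, 16]
Compare 24 vs 16: take 16 from right. Merged: [3, 11, 16, 16]
Compare 24 vs 21: take 21 from right. Merged: [3, 11, 16, 16, 21]
Compare 24 vs 23: take 23 from right. Merged: [3, 11, 16, 16, 21, 23]
Compare 24 vs 32: take 24 from left. Merged: [3, 11, 16, 16, 21, 23, 24]
Compare 31 vs 32: take 31 from left. Merged: [3, 11, 16, 16, 21, 23, 24, 31]
Append remaining from right: [32, 35, 40]. Merged: [3, 11, 16, 16, 21, 23, 24, 31, 32, 35, 40]

Final merged array: [3, 11, 16, 16, 21, 23, 24, 31, 32, 35, 40]
Total comparisons: 8

The merged array is [3, 11, 16, 16, 21, 23, 24, 31, 32, 35, 40], requiring 8 comparisons. The merge step runs in O(n) time where n is the total number of elements.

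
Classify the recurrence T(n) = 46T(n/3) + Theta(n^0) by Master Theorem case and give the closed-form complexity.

Master Theorem for T(n) = 46T(n/3) + O(n^0):

a = 46, b = 3, c = 0
log_b(a) = log_3(46) = 3.4850

Case 1: c = 0 < log_3(46) = 3.4850
T(n) = O(n^(log_3 46))

For T(n) = 46T(n/3) + O(n^0): log_3(46) = 3.4850. This is Case 1 of the Master Theorem (c < log_b(a), work dominated by leaves), giving O(n^(log_3 46)).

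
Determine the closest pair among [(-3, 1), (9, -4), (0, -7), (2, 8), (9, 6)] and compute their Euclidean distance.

Computing all pairwise distances among 5 points:

d((-3, 1), (9, -4)) = 13.0
d((-3, 1), (0, -7)) = 8.544
d((-3, 1), (2, 8)) = 8.6023
d((-3, 1), (9, 6)) = 13.0
d((9, -4), (0, -7)) = 9.4868
d((9, -4), (2, 8)) = 13.8924
d((9, -4), (9, 6)) = 10.0
d((0, -7), (2, 8)) = 15.1327
d((0, -7), (9, 6)) = 15.8114
d((2, 8), (9, 6)) = 7.2801 <-- minimum

Closest pair: (2, 8) and (9, 6) with distance 7.2801

The closest pair is (2, 8) and (9, 6) with Euclidean distance 7.2801. For 5 points, brute-force pairwise comparison is shown above. For large n, the divide-and-conquer algorithm (sort by x, recurse on halves, check the dividing strip) achieves O(n log n).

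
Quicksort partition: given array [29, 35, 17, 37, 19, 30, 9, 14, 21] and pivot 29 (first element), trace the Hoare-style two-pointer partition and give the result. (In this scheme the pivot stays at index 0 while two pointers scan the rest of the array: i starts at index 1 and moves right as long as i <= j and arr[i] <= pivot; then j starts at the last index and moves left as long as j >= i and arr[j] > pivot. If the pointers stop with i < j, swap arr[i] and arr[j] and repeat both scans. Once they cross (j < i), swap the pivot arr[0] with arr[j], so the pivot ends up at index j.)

Hoare-style two-pointer partition with pivot = 29:

Initial array: [29, 35, 17, 37, 19, 30, 9, 14, 21]

Pointers start at i = 1, j = 8.
i stops at index 1 (arr[1]=35 > 29), j stops at index 8 (arr[8]=21 <= 29): swap arr[1] and arr[8], array becomes [29, 21, 17, 37, 19, 30, 9, 14, 35]
i stops at index 3 (arr[3]=37 > 29), j stops at index 7 (arr[7]=14 <= 29): swap arr[3] and arr[7], array becomes [29, 21, 17, 14, 19, 30, 9, 37, 35]
i stops at index 5 (arr[5]=30 > 29), j stops at index 6 (arr[6]=9 <= 29): swap arr[5] and arr[6], array becomes [29, 21, 17, 14, 19, 9, 30, 37, 35]
i ends at 6, j ends at 5: the pointers have crossed (j < i), so scanning stops.

Swap pivot arr[0] with arr[5] to place pivot at position 5: [9, 21, 17, 14, 19, 29, 30, 37, 35]
Pivot position: 5

After partitioning with pivot 29, the array becomes [9, 21, 17, 14, 19, 29, 30, 37, 35]. The pivot is placed at index 5. All elements to the left of the pivot are <= 29, and all elements to the right are > 29.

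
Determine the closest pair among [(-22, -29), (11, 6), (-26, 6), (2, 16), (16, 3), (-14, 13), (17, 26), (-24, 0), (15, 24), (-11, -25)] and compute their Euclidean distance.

Computing all pairwise distances among 10 points:

d((-22, -29), (11, 6)) = 48.1041
d((-22, -29), (-26, 6)) = 35.2278
d((-22, -29), (2, 16)) = 51.0
d((-22, -29), (16, 3)) = 49.679
d((-22, -29), (-14, 13)) = 42.7551
d((-22, -29), (17, 26)) = 67.424
d((-22, -29), (-24, 0)) = 29.0689
d((-22, -29), (15, 24)) = 64.6375
d((-22, -29), (-11, -25)) = 11.7047
d((11, 6), (-26, 6)) = 37.0
d((11, 6), (2, 16)) = 13.4536
d((11, 6), (16, 3)) = 5.831
d((11, 6), (-14, 13)) = 25.9615
d((11, 6), (17, 26)) = 20.8806
d((11, 6), (-24, 0)) = 35.5106
d((11, 6), (15, 24)) = 18.4391
d((11, 6), (-11, -25)) = 38.0132
d((-26, 6), (2, 16)) = 29.7321
d((-26, 6), (16, 3)) = 42.107
d((-26, 6), (-14, 13)) = 13.8924
d((-26, 6), (17, 26)) = 47.4236
d((-26, 6), (-24, 0)) = 6.3246
d((-26, 6), (15, 24)) = 44.7772
d((-26, 6), (-11, -25)) = 34.4384
d((2, 16), (16, 3)) = 19.105
d((2, 16), (-14, 13)) = 16.2788
d((2, 16), (17, 26)) = 18.0278
d((2, 16), (-24, 0)) = 30.5287
d((2, 16), (15, 24)) = 15.2643
d((2, 16), (-11, -25)) = 43.0116
d((16, 3), (-14, 13)) = 31.6228
d((16, 3), (17, 26)) = 23.0217
d((16, 3), (-24, 0)) = 40.1123
d((16, 3), (15, 24)) = 21.0238
d((16, 3), (-11, -25)) = 38.8973
d((-14, 13), (17, 26)) = 33.6155
d((-14, 13), (-24, 0)) = 16.4012
d((-14, 13), (15, 24)) = 31.0161
d((-14, 13), (-11, -25)) = 38.1182
d((17, 26), (-24, 0)) = 48.5489
d((17, 26), (15, 24)) = 2.8284 <-- minimum
d((17, 26), (-11, -25)) = 58.1808
d((-24, 0), (15, 24)) = 45.793
d((-24, 0), (-11, -25)) = 28.178
d((15, 24), (-11, -25)) = 55.4707

Closest pair: (17, 26) and (15, 24) with distance 2.8284

The closest pair is (17, 26) and (15, 24) with Euclidean distance 2.8284. For 10 points, brute-force pairwise comparison is shown above. For large n, the divide-and-conquer algorithm (sort by x, recurse on halves, check the dividing strip) achieves O(n log n).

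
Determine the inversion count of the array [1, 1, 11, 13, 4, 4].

Finding inversions in [1, 1, 11, 13, 4, 4]:

(2, 4): arr[2]=11 > arr[4]=4
(2, 5): arr[2]=11 > arr[5]=4
(3, 4): arr[3]=13 > arr[4]=4
(3, 5): arr[3]=13 > arr[5]=4

Total inversions: 4

The array has 4 inversion(s): (2,4), (2,5), (3,4), (3,5). Each pair (i,j) satisfies i < j and arr[i] > arr[j].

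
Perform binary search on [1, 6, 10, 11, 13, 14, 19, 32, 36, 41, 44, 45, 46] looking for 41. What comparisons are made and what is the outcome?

Binary search for 41 in [1, 6, 10, 11, 13, 14, 19, 32, 36, 41, 44, 45, 46]:

lo=0, hi=12, mid=6, arr[mid]=19 -> 19 < 41, search right half
lo=7, hi=12, mid=9, arr[mid]=41 -> Found target at index 9!

Binary search finds 41 at index 9 after 2 comparisons. The search repeatedly halves the search space by comparing with the middle element.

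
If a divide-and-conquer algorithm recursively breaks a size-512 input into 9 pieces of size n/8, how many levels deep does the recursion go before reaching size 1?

For divide and conquer with division factor 8:

Problem sizes at each level:
Level 0: 512
Level 1: 64
Level 2: 8
Level 3: 1

The root is level 0 and the size-1 base case is level 3 (the tree spans levels 0 through 3, i.e. 4 levels counting the root), so the depth is the number of divisions: log_8(512) = 3

The recursion tree depth is log_8(512) = 3. At each level, the problem size is divided by 8, so it takes 3 divisions to reduce to a base case of size 1. The algorithm makes 9 recursive calls at each level.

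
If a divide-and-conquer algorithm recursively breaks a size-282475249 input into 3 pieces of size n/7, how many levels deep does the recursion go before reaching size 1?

For divide and conquer with division factor 7:

Problem sizes at each level:
Level 0: 282475249
Level 1: 40353607
Level 2: 5764801
Level 3: 823543
Level 4: 117649
Level 5: 16807
Level 6: 2401
Level 7: 343
Level 8: 49
Level 9: 7
Level 10: 1

The root is level 0 and the size-1 base case is level 10 (the tree spans levels 0 through 10, i.e. 11 levels counting the root), so the depth is the number of divisions: log_7(282475249) = 10

The recursion tree depth is log_7(282475249) = 10. At each level, the problem size is divided by 7, so it takes 10 divisions to reduce to a base case of size 1. The algorithm makes 3 recursive calls at each level.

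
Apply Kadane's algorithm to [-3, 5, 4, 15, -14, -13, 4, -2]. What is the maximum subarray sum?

Using Kadane's algorithm on [-3, 5, 4, 15, -14, -13, 4, -2]:

Scanning through the array:
Position 1 (value 5): max_ending_here = 5, max_so_far = 5
Position 2 (value 4): max_ending_here = 9, max_so_far = 9
Position 3 (value 15): max_ending_here = 24, max_so_far = 24
Position 4 (value -14): max_ending_here = 10, max_so_far = 24
Position 5 (value -13): max_ending_here = -3, max_so_far = 24
Position 6 (value 4): max_ending_here = 4, max_so_far = 24
Position 7 (value -2): max_ending_here = 2, max_so_far = 24

Maximum subarray: [5, 4, 15]
Maximum sum: 24

The maximum subarray is [5, 4, 15] with sum 24. This subarray runs from index 1 to index 3.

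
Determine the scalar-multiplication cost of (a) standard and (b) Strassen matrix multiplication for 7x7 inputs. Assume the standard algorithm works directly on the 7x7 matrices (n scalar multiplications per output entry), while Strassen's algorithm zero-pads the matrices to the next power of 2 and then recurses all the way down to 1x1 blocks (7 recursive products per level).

Matrix multiplication for 7x7 matrices:

Strassen's algorithm requires power-of-2 dimensions. Pad 7x7 to 8x8 (next power of 2).

Standard algorithm: 7^3 = 343 multiplications
Strassen's algorithm: 7^(log2(8)) = 7^3 = 343 multiplications
Savings: 343 - 343 = 0 multiplications

Standard: 343 multiplications (7^3). Strassen: 343 multiplications (7^3, after padding to 8x8). Strassen reduces 8 recursive multiplications to 7 at each level.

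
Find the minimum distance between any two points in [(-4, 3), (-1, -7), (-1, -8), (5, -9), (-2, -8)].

Computing all pairwise distances among 5 points:

d((-4, 3), (-1, -7)) = 10.4403
d((-4, 3), (-1, -8)) = 11.4018
d((-4, 3), (5, -9)) = 15.0
d((-4, 3), (-2, -8)) = 11.1803
d((-1, -7), (-1, -8)) = 1.0 <-- minimum
d((-1, -7), (5, -9)) = 6.3246
d((-1, -7), (-2, -8)) = 1.4142
d((-1, -8), (5, -9)) = 6.0828
d((-1, -8), (-2, -8)) = 1.0 <-- minimum
d((5, -9), (-2, -8)) = 7.0711

Minimum distance: 1.0 (tie among 2 pairs: (-1, -7) and (-1, -8); (-1, -8) and (-2, -8))

The minimum Euclidean distance is 1.0. There is a tie: 2 pairs achieve this minimum — (-1, -7) and (-1, -8); (-1, -8) and (-2, -8). Any of these is a valid closest pair. For 5 points, brute-force pairwise comparison is shown above. For large n, the divide-and-conquer algorithm (sort by x, recurse on halves, check the dividing strip) achieves O(n log n).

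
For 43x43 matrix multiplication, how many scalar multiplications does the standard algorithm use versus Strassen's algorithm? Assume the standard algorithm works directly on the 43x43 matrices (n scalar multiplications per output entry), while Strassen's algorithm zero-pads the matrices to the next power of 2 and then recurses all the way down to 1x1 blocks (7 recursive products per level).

Matrix multiplication for 43x43 matrices:

Strassen's algorithm requires power-of-2 dimensions. Pad 43x43 to 64x64 (next power of 2).

Standard algorithm: 43^3 = 79507 multiplications
Strassen's algorithm: 7^(log2(64)) = 7^6 = 117649 multiplications
Difference: 79507 - 117649 = -38142 (Strassen uses MORE here due to padding overhead — for small or just-over-power-of-2 n, padding can outweigh the per-level savings)

Standard: 79507 multiplications (43^3). Strassen: 117649 multiplications (7^6, after padding to 64x64). Strassen reduces 8 recursive multiplications to 7 at each level.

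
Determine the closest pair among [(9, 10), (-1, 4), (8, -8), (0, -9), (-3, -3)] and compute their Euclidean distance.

Computing all pairwise distances among 5 points:

d((9, 10), (-1, 4)) = 11.6619
d((9, 10), (8, -8)) = 18.0278
d((9, 10), (0, -9)) = 21.0238
d((9, 10), (-3, -3)) = 17.6918
d((-1, 4), (8, -8)) = 15.0
d((-1, 4), (0, -9)) = 13.0384
d((-1, 4), (-3, -3)) = 7.2801
d((8, -8), (0, -9)) = 8.0623
d((8, -8), (-3, -3)) = 12.083
d((0, -9), (-3, -3)) = 6.7082 <-- minimum

Closest pair: (0, -9) and (-3, -3) with distance 6.7082

The closest pair is (0, -9) and (-3, -3) with Euclidean distance 6.7082. For 5 points, brute-force pairwise comparison is shown above. For large n, the divide-and-conquer algorithm (sort by x, recurse on halves, check the dividing strip) achieves O(n log n).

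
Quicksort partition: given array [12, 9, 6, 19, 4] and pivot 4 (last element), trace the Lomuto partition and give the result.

Lomuto partition with pivot = 4:

Initial array: [12, 9, 6, 19, 4]

arr[0]=12 > 4: no swap
arr[1]=9 > 4: no swap
arr[2]=6 > 4: no swap
arr[3]=19 > 4: no swap

Place pivot at position 0: [4, 9, 6, 19, 12]
Pivot position: 0

After partitioning with pivot 4, the array becomes [4, 9, 6, 19, 12]. The pivot is placed at index 0. All elements to the left of the pivot are <= 4, and all elements to the right are > 4.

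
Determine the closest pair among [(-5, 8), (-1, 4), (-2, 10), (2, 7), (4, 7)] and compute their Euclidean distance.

Computing all pairwise distances among 5 points:

d((-5, 8), (-1, 4)) = 5.6569
d((-5, 8), (-2, 10)) = 3.6056
d((-5, 8), (2, 7)) = 7.0711
d((-5, 8), (4, 7)) = 9.0554
d((-1, 4), (-2, 10)) = 6.0828
d((-1, 4), (2, 7)) = 4.2426
d((-1, 4), (4, 7)) = 5.831
d((-2, 10), (2, 7)) = 5.0
d((-2, 10), (4, 7)) = 6.7082
d((2, 7), (4, 7)) = 2.0 <-- minimum

Closest pair: (2, 7) and (4, 7) with distance 2.0

The closest pair is (2, 7) and (4, 7) with Euclidean distance 2.0. For 5 points, brute-force pairwise comparison is shown above. For large n, the divide-and-conquer algorithm (sort by x, recurse on halves, check the dividing strip) achieves O(n log n).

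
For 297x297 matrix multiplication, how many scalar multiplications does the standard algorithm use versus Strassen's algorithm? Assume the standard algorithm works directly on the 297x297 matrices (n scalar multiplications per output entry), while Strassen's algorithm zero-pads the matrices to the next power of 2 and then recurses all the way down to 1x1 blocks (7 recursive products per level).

Matrix multiplication for 297x297 matrices:

Strassen's algorithm requires power-of-2 dimensions. Pad 297x297 to 512x512 (next power of 2).

Standard algorithm: 297^3 = 26198073 multiplications
Strassen's algorithm: 7^(log2(512)) = 7^9 = 40353607 multiplications
Difference: 26198073 - 40353607 = -14155534 (Strassen uses MORE here due to padding overhead — for small or just-over-power-of-2 n, padding can outweigh the per-level savings)

Standard: 26198073 multiplications (297^3). Strassen: 40353607 multiplications (7^9, after padding to 512x512). Strassen reduces 8 recursive multiplications to 7 at each level.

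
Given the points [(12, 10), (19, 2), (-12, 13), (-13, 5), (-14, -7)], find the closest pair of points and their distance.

Computing all pairwise distances among 5 points:

d((12, 10), (19, 2)) = 10.6301
d((12, 10), (-12, 13)) = 24.1868
d((12, 10), (-13, 5)) = 25.4951
d((12, 10), (-14, -7)) = 31.0644
d((19, 2), (-12, 13)) = 32.8938
d((19, 2), (-13, 5)) = 32.1403
d((19, 2), (-14, -7)) = 34.2053
d((-12, 13), (-13, 5)) = 8.0623 <-- minimum
d((-12, 13), (-14, -7)) = 20.0998
d((-13, 5), (-14, -7)) = 12.0416

Closest pair: (-12, 13) and (-13, 5) with distance 8.0623

The closest pair is (-12, 13) and (-13, 5) with Euclidean distance 8.0623. For 5 points, brute-force pairwise comparison is shown above. For large n, the divide-and-conquer algorithm (sort by x, recurse on halves, check the dividing strip) achieves O(n log n).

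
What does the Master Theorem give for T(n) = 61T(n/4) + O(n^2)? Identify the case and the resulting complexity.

Master Theorem for T(n) = 61T(n/4) + O(n^2):

a = 61, b = 4, c = 2
log_b(a) = log_4(61) = 2.9654

Case 1: c = 2 < log_4(61) = 2.9654
T(n) = O(n^(log_4 61))

For T(n) = 61T(n/4) + O(n^2): log_4(61) = 2.9654. This is Case 1 of the Master Theorem (c < log_b(a), work dominated by leaves), giving O(n^(log_4 61)).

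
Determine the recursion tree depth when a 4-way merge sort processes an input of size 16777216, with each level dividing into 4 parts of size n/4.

For divide and conquer with division factor 4:

Problem sizes at each level:
Level 0: 16777216
Level 1: 4194304
Level 2: 1048576
Level 3: 262144
Level 4: 65536
Level 5: 16384
Level 6: 4096
Level 7: 1024
Level 8: 256
Level 9: 64
Level 10: 16
Level 11: 4
Level 12: 1

The root is level 0 and the size-1 base case is level 12 (the tree spans levels 0 through 12, i.e. 13 levels counting the root), so the depth is the number of divisions: log_4(16777216) = 12

The recursion tree depth is log_4(16777216) = 12. At each level, the problem size is divided by 4, so it takes 12 divisions to reduce to a base case of size 1. The algorithm makes 4 recursive calls at each level.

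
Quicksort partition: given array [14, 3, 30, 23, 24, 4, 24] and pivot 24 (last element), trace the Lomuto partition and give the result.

Lomuto partition with pivot = 24:

Initial array: [14, 3, 30, 23, 24, 4, 24]

arr[0]=14 <= 24: swap with position 0, array becomes [14, 3, 30, 23, 24, 4, 24]
arr[1]=3 <= 24: swap with position 1, array becomes [14, 3, 30, 23, 24, 4, 24]
arr[2]=30 > 24: no swap
arr[3]=23 <= 24: swap with position 2, array becomes [14, 3, 23, 30, 24, 4, 24]
arr[4]=24 <= 24: swap with position 3, array becomes [14, 3, 23, 24, 30, 4, 24]
arr[5]=4 <= 24: swap with position 4, array becomes [14, 3, 23, 24, 4, 30, 24]

Place pivot at position 5: [14, 3, 23, 24, 4, 24, 30]
Pivot position: 5

After partitioning with pivot 24, the array becomes [14, 3, 23, 24, 4, 24, 30]. The pivot is placed at index 5. All elements to the left of the pivot are <= 24, and all elements to the right are > 24.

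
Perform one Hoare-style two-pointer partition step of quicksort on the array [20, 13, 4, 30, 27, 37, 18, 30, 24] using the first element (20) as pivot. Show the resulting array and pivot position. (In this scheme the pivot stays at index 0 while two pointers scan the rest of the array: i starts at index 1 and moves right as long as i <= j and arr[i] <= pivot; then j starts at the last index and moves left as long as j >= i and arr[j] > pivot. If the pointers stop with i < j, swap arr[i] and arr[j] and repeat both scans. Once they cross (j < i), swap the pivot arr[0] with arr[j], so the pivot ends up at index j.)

Hoare-style two-pointer partition with pivot = 20:

Initial array: [20, 13, 4, 30, 27, 37, 18, 30, 24]

Pointers start at i = 1, j = 8.
i stops at index 3 (arr[3]=30 > 20), j stops at index 6 (arr[6]=18 <= 20): swap arr[3] and arr[6], array becomes [20, 13, 4, 18, 27, 37, 30, 30, 24]
i ends at 4, j ends at 3: the pointers have crossed (j < i), so scanning stops.

Swap pivot arr[0] with arr[3] to place pivot at position 3: [18, 13, 4, 20, 27, 37, 30, 30, 24]
Pivot position: 3

After partitioning with pivot 20, the array becomes [18, 13, 4, 20, 27, 37, 30, 30, 24]. The pivot is placed at index 3. All elements to the left of the pivot are <= 20, and all elements to the right are > 20.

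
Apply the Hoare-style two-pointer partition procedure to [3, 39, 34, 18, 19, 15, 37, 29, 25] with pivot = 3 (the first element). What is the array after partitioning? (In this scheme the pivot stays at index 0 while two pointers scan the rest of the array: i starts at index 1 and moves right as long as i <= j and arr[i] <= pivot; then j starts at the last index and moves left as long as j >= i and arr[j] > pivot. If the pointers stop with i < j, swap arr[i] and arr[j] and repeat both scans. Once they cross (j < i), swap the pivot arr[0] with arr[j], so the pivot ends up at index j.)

Hoare-style two-pointer partition with pivot = 3:

Initial array: [3, 39, 34, 18, 19, 15, 37, 29, 25]

Pointers start at i = 1, j = 8.
i ends at 1, j ends at 0: the pointers have crossed (j < i), so scanning stops.

j = 0, so swapping arr[0] with arr[j] leaves the pivot at position 0: [3, 39, 34, 18, 19, 15, 37, 29, 25]
Pivot position: 0

After partitioning with pivot 3, the array becomes [3, 39, 34, 18, 19, 15, 37, 29, 25]. The pivot is placed at index 0. All elements to the left of the pivot are <= 3, and all elements to the right are > 3.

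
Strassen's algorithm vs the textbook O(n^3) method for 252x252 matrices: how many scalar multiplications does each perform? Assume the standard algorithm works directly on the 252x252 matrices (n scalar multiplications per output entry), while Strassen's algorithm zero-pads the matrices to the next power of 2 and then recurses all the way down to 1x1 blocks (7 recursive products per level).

Matrix multiplication for 252x252 matrices:

Strassen's algorithm requires power-of-2 dimensions. Pad 252x252 to 256x256 (next power of 2).

Standard algorithm: 252^3 = 16003008 multiplications
Strassen's algorithm: 7^(log2(256)) = 7^8 = 5764801 multiplications
Savings: 16003008 - 5764801 = 10238207 multiplications

Standard: 16003008 multiplications (252^3). Strassen: 5764801 multiplications (7^8, after padding to 256x256). Strassen reduces 8 recursive multiplications to 7 at each level.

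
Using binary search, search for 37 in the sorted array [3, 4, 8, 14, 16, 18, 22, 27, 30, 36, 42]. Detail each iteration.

Binary search for 37 in [3, 4, 8, 14, 16, 18, 22, 27, 30, 36, 42]:

lo=0, hi=10, mid=5, arr[mid]=18 -> 18 < 37, search right half
lo=6, hi=10, mid=8, arr[mid]=30 -> 30 < 37, search right half
lo=9, hi=10, mid=9, arr[mid]=36 -> 36 < 37, search right half
lo=10, hi=10, mid=10, arr[mid]=42 -> 42 > 37, search left half
lo=10 > hi=9, target 37 not found

Binary search determines that 37 is not in the array after 4 comparisons. The search space was exhausted without finding the target.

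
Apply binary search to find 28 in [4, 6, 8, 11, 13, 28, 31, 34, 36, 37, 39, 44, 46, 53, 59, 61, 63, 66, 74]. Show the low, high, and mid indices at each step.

Binary search for 28 in [4, 6, 8, 11, 13, 28, 31, 34, 36, 37, 39, 44, 46, 53, 59, 61, 63, 66, 74]:

lo=0, hi=18, mid=9, arr[mid]=37 -> 37 > 28, search left half
lo=0, hi=8, mid=4, arr[mid]=13 -> 13 < 28, search right half
lo=5, hi=8, mid=6, arr[mid]=31 -> 31 > 28, search left half
lo=5, hi=5, mid=5, arr[mid]=28 -> Found target at index 5!

Binary search finds 28 at index 5 after 4 comparisons. The search repeatedly halves the search space by comparing with the middle element.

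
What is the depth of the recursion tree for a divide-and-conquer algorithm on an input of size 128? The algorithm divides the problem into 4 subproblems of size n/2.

For divide and conquer with division factor 2:

Problem sizes at each level:
Level 0: 128
Level 1: 64
Level 2: 32
Level 3: 16
Level 4: 8
Level 5: 4
Level 6: 2
Level 7: 1

The root is level 0 and the size-1 base case is level 7 (the tree spans levels 0 through 7, i.e. 8 levels counting the root), so the depth is the number of divisions: log_2(128) = 7

The recursion tree depth is log_2(128) = 7. At each level, the problem size is divided by 2, so it takes 7 divisions to reduce to a base case of size 1. The algorithm makes 4 recursive calls at each level.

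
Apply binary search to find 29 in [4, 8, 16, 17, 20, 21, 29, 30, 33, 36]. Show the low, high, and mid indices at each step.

Binary search for 29 in [4, 8, 16, 17, 20, 21, 29, 30, 33, 36]:

lo=0, hi=9, mid=4, arr[mid]=20 -> 20 < 29, search right half
lo=5, hi=9, mid=7, arr[mid]=30 -> 30 > 29, search left half
lo=5, hi=6, mid=5, arr[mid]=21 -> 21 < 29, search right half
lo=6, hi=6, mid=6, arr[mid]=29 -> Found target at index 6!

Binary search finds 29 at index 6 after 4 comparisons. The search repeatedly halves the search space by comparing with the middle element.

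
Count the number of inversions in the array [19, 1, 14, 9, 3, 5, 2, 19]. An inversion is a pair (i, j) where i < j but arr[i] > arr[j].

Finding inversions in [19, 1, 14, 9, 3, 5, 2, 19]:

(0, 1): arr[0]=19 > arr[1]=1
(0, 2): arr[0]=19 > arr[2]=14
(0, 3): arr[0]=19 > arr[3]=9
(0, 4): arr[0]=19 > arr[4]=3
(0, 5): arr[0]=19 > arr[5]=5
(0, 6): arr[0]=19 > arr[6]=2
(2, 3): arr[2]=14 > arr[3]=9
(2, 4): arr[2]=14 > arr[4]=3
(2, 5): arr[2]=14 > arr[5]=5
(2, 6): arr[2]=14 > arr[6]=2
(3, 4): arr[3]=9 > arr[4]=3
(3, 5): arr[3]=9 > arr[5]=5
(3, 6): arr[3]=9 > arr[6]=2
(4, 6): arr[4]=3 > arr[6]=2
(5, 6): arr[5]=5 > arr[6]=2

Total inversions: 15

The array has 15 inversion(s): (0,1), (0,2), (0,3), (0,4), (0,5), (0,6), (2,3), (2,4), (2,5), (2,6), (3,4), (3,5), (3,6), (4,6), (5,6). Each pair (i,j) satisfies i < j and arr[i] > arr[j].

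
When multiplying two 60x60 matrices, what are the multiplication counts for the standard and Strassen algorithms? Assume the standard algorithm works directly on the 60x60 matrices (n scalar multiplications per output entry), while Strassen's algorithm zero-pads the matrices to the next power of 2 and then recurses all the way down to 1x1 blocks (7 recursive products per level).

Matrix multiplication for 60x60 matrices:

Strassen's algorithm requires power-of-2 dimensions. Pad 60x60 to 64x64 (next power of 2).

Standard algorithm: 60^3 = 216000 multiplications
Strassen's algorithm: 7^(log2(64)) = 7^6 = 117649 multiplications
Savings: 216000 - 117649 = 98351 multiplications

Standard: 216000 multiplications (60^3). Strassen: 117649 multiplications (7^6, after padding to 64x64). Strassen reduces 8 recursive multiplications to 7 at each level.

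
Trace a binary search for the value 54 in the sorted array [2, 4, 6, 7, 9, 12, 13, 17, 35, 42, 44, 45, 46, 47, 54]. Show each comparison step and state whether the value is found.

Binary search for 54 in [2, 4, 6, 7, 9, 12, 13, 17, 35, 42, 44, 45, 46, 47, 54]:

lo=0, hi=14, mid=7, arr[mid]=17 -> 17 < 54, search right half
lo=8, hi=14, mid=11, arr[mid]=45 -> 45 < 54, search right half
lo=12, hi=14, mid=13, arr[mid]=47 -> 47 < 54, search right half
lo=14, hi=14, mid=14, arr[mid]=54 -> Found target at index 14!

Binary search finds 54 at index 14 after 4 comparisons. The search repeatedly halves the search space by comparing with the middle element.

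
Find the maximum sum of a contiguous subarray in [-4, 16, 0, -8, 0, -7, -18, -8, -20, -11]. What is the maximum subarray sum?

Using Kadane's algorithm on [-4, 16, 0, -8, 0, -7, -18, -8, -20, -11]:

Scanning through the array:
Position 1 (value 16): max_ending_here = 16, max_so_far = 16
Position 2 (value 0): max_ending_here = 16, max_so_far = 16
Position 3 (value -8): max_ending_here = 8, max_so_far = 16
Position 4 (value 0): max_ending_here = 8, max_so_far = 16
Position 5 (value -7): max_ending_here = 1, max_so_far = 16
Position 6 (value -18): max_ending_here = -17, max_so_far = 16
Position 7 (value -8): max_ending_here = -8, max_so_far = 16
Position 8 (value -20): max_ending_here = -20, max_so_far = 16
Position 9 (value -11): max_ending_here = -11, max_so_far = 16

Maximum subarray: [16]
Maximum sum: 16

The maximum subarray is [16] with sum 16. This subarray runs from index 1 to index 1.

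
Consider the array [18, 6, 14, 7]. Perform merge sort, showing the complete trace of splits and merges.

Merge sort trace:

Split: [18, 6, 14, 7] -> [18, 6] and [14, 7]
  Split: [18, 6] -> [18] and [6]
  Merge: [18] + [6] -> [6, 18]
  Split: [14, 7] -> [14] and [7]
  Merge: [14] + [7] -> [7, 14]
Merge: [6, 18] + [7, 14] -> [6, 7, 14, 18]

Final sorted array: [6, 7, 14, 18]

The merge sort proceeds by recursively splitting the array and merging sorted halves.
After all merges, the sorted array is [6, 7, 14, 18].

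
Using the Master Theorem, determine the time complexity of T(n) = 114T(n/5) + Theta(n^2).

Master Theorem for T(n) = 114T(n/5) + O(n^2):

a = 114, b = 5, c = 2
log_b(a) = log_5(114) = 2.9428

Case 1: c = 2 < log_5(114) = 2.9428
T(n) = O(n^(log_5 114))

For T(n) = 114T(n/5) + O(n^2): log_5(114) = 2.9428. This is Case 1 of the Master Theorem (c < log_b(a), work dominated by leaves), giving O(n^(log_5 114)).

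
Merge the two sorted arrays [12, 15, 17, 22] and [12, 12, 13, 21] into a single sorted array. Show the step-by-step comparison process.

Merging process:

Compare 12 vs 12: take 12 from left. Merged: [12]
Compare 15 vs 12: take 12 from right. Merged: [12, 12]
Compare 15 vs 12: take 12 from right. Merged: [12, 12, 12]
Compare 15 vs 13: take 13 from right. Merged: [12, 12, 12, 13]
Compare 15 vs 21: take 15 from left. Merged: [12, 12, 12, 13, 15]
Compare 17 vs 21: take 17 from left. Merged: [12, 12, 12, 13, 15, 17]
Compare 22 vs 21: take 21 from right. Merged: [12, 12, 12, 13, 15, 17, 21]
Append remaining from left: [22]. Merged: [12, 12, 12, 13, 15, 17, 21, 22]

Final merged array: [12, 12, 12, 13, 15, 17, 21, 22]
Total comparisons: 7

The merged array is [12, 12, 12, 13, 15, 17, 21, 22], requiring 7 comparisons. The merge step runs in O(n) time where n is the total number of elements.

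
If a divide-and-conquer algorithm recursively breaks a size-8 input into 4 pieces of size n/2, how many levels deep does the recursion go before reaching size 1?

For divide and conquer with division factor 2:

Problem sizes at each level:
Level 0: 8
Level 1: 4
Level 2: 2
Level 3: 1

The root is level 0 and the size-1 base case is level 3 (the tree spans levels 0 through 3, i.e. 4 levels counting the root), so the depth is the number of divisions: log_2(8) = 3

The recursion tree depth is log_2(8) = 3. At each level, the problem size is divided by 2, so it takes 3 divisions to reduce to a base case of size 1. The algorithm makes 4 recursive calls at each level.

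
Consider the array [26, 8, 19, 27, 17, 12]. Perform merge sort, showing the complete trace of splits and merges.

Merge sort trace:

Split: [26, 8, 19, 27, 17, 12] -> [26, 8, 19] and [27, 17, 12]
  Split: [26, 8, 19] -> [26] and [8, 19]
    Split: [8, 19] -> [8] and [19]
    Merge: [8] + [19] -> [8, 19]
  Merge: [26] + [8, 19] -> [8, 19, 26]
  Split: [27, 17, 12] -> [27] and [17, 12]
    Split: [17, 12] -> [17] and [12]
    Merge: [17] + [12] -> [12, 17]
  Merge: [27] + [12, 17] -> [12, 17, 27]
Merge: [8, 19, 26] + [12, 17, 27] -> [8, 12, 17, 19, 26, 27]

Final sorted array: [8, 12, 17, 19, 26, 27]

The merge sort proceeds by recursively splitting the array and merging sorted halves.
After all merges, the sorted array is [8, 12, 17, 19, 26, 27].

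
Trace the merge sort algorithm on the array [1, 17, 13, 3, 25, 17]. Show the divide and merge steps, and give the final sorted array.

Merge sort trace:

Split: [1, 17, 13, 3, 25, 17] -> [1, 17, 13] and [3, 25, 17]
  Split: [1, 17, 13] -> [1] and [17, 13]
    Split: [17, 13] -> [17] and [13]
    Merge: [17] + [13] -> [13, 17]
  Merge: [1] + [13, 17] -> [1, 13, 17]
  Split: [3, 25, 17] -> [3] and [25, 17]
    Split: [25, 17] -> [25] and [17]
    Merge: [25] + [17] -> [17, 25]
  Merge: [3] + [17, 25] -> [3, 17, 25]
Merge: [1, 13, 17] + [3, 17, 25] -> [1, 3, 13, 17, 17, 25]

Final sorted array: [1, 3, 13, 17, 17, 25]

The merge sort proceeds by recursively splitting the array and merging sorted halves.
After all merges, the sorted array is [1, 3, 13, 17, 17, 25].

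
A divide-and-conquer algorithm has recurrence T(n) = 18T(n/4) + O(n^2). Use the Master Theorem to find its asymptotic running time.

Master Theorem for T(n) = 18T(n/4) + O(n^2):

a = 18, b = 4, c = 2
log_b(a) = log_4(18) = 2.0850

Case 1: c = 2 < log_4(18) = 2.0850
T(n) = O(n^(log_4 18))

For T(n) = 18T(n/4) + O(n^2): log_4(18) = 2.0850. This is Case 1 of the Master Theorem (c < log_b(a), work dominated by leaves), giving O(n^(log_4 18)).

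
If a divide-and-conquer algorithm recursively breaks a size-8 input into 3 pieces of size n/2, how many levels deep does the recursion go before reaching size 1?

For divide and conquer with division factor 2:

Problem sizes at each level:
Level 0: 8
Level 1: 4
Level 2: 2
Level 3: 1

The root is level 0 and the size-1 base case is level 3 (the tree spans levels 0 through 3, i.e. 4 levels counting the root), so the depth is the number of divisions: log_2(8) = 3

The recursion tree depth is log_2(8) = 3. At each level, the problem size is divided by 2, so it takes 3 divisions to reduce to a base case of size 1. The algorithm makes 3 recursive calls at each level.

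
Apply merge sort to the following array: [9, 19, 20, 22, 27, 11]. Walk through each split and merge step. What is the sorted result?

Merge sort trace:

Split: [9, 19, 20, 22, 27, 11] -> [9, 19, 20] and [22, 27, 11]
  Split: [9, 19, 20] -> [9] and [19, 20]
    Split: [19, 20] -> [19] and [20]
    Merge: [19] + [20] -> [19, 20]
  Merge: [9] + [19, 20] -> [9, 19, 20]
  Split: [22, 27, 11] -> [22] and [27, 11]
    Split: [27, 11] -> [27] and [11]
    Merge: [27] + [11] -> [11, 27]
  Merge: [22] + [11, 27] -> [11, 22, 27]
Merge: [9, 19, 20] + [11, 22, 27] -> [9, 11, 19, 20, 22, 27]

Final sorted array: [9, 11, 19, 20, 22, 27]

The merge sort proceeds by recursively splitting the array and merging sorted halves.
After all merges, the sorted array is [9, 11, 19, 20, 22, 27].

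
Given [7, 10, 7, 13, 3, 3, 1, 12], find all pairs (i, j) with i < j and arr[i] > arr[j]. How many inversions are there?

Finding inversions in [7, 10, 7, 13, 3, 3, 1, 12]:

(0, 4): arr[0]=7 > arr[4]=3
(0, 5): arr[0]=7 > arr[5]=3
(0, 6): arr[0]=7 > arr[6]=1
(1, 2): arr[1]=10 > arr[2]=7
(1, 4): arr[1]=10 > arr[4]=3
(1, 5): arr[1]=10 > arr[5]=3
(1, 6): arr[1]=10 > arr[6]=1
(2, 4): arr[2]=7 > arr[4]=3
(2, 5): arr[2]=7 > arr[5]=3
(2, 6): arr[2]=7 > arr[6]=1
(3, 4): arr[3]=13 > arr[4]=3
(3, 5): arr[3]=13 > arr[5]=3
(3, 6): arr[3]=13 > arr[6]=1
(3, 7): arr[3]=13 > arr[7]=12
(4, 6): arr[4]=3 > arr[6]=1
(5, 6): arr[5]=3 > arr[6]=1

Total inversions: 16

The array has 16 inversion(s): (0,4), (0,5), (0,6), (1,2), (1,4), (1,5), (1,6), (2,4), (2,5), (2,6), (3,4), (3,5), (3,6), (3,7), (4,6), (5,6). Each pair (i,j) satisfies i < j and arr[i] > arr[j].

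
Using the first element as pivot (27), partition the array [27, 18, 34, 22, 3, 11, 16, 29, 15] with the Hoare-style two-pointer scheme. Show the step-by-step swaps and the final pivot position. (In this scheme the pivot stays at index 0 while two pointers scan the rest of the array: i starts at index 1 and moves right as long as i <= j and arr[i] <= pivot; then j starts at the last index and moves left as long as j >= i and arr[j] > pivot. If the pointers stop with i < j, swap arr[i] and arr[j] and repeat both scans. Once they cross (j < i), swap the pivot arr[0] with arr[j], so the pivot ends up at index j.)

Hoare-style two-pointer partition with pivot = 27:

Initial array: [27, 18, 34, 22, 3, 11, 16, 29, 15]

Pointers start at i = 1, j = 8.
i stops at index 2 (arr[2]=34 > 27), j stops at index 8 (arr[8]=15 <= 27): swap arr[2] and arr[8], array becomes [27, 18, 15, 22, 3, 11, 16, 29, 34]
i ends at 7, j ends at 6: the pointers have crossed (j < i), so scanning stops.

Swap pivot arr[0] with arr[6] to place pivot at position 6: [16, 18, 15, 22, 3, 11, 27, 29, 34]
Pivot position: 6

After partitioning with pivot 27, the array becomes [16, 18, 15, 22, 3, 11, 27, 29, 34]. The pivot is placed at index 6. All elements to the left of the pivot are <= 27, and all elements to the right are > 27.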